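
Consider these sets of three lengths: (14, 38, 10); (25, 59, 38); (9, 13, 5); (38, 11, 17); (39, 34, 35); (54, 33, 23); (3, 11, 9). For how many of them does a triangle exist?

(10,14,38): 10+14 ≤ 38 → not valid
(25,38,59): 25+38 > 59 → valid
(5,9,13): 5+9 > 13 → valid
(11,17,38): 11+17 ≤ 38 → not valid
(34,35,39): 34+35 > 39 → valid
(23,33,54): 23+33 > 54 → valid
(3,9,11): 3+9 > 11 → valid
5 of the 7 triples form a triangle.

5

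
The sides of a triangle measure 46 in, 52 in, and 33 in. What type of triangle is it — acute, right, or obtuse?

acute

Compare the square of the longest side to the sum of squares of the other two: 33² + 46² = 3205 > 2704 = 52².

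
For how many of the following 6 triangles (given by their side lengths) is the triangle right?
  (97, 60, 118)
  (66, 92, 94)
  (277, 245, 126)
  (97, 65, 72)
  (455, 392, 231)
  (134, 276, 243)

2

(97,60,118): 60²+97² = 13009 < 13924 = 118² → obtuse
(66,92,94): 66²+92² = 12820 > 8836 = 94² → acute
(277,245,126): 126²+245² = 75901 < 76729 = 277² → obtuse
(97,65,72): 65²+72² = 9409 = 97² → right
(455,392,231): 231²+392² = 207025 = 455² → right
(134,276,243): 134²+243² = 77005 > 76176 = 276² → acute
2 of the 6 are right.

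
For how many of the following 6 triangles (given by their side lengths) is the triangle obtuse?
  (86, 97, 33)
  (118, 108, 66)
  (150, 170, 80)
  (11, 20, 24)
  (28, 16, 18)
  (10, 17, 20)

(86,97,33): 33²+86² = 8485 < 9409 = 97² → obtuse
(118,108,66): 66²+108² = 16020 > 13924 = 118² → acute
(150,170,80): 80²+150² = 28900 = 170² → right
(11,20,24): 11²+20² = 521 < 576 = 24² → obtuse
(28,16,18): 16²+18² = 580 < 784 = 28² → obtuse
(10,17,20): 10²+17² = 389 < 400 = 20² → obtuse
4 of the 6 are obtuse.

4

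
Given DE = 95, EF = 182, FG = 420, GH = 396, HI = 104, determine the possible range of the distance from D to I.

0 ≤ DI ≤ 1197

The maximum is all hops collinear in one direction: 95 + 182 + 420 + 396 + 104 = 1197.
The longest hop is 420; the others sum to 777. Since 420 ≤ 777, the path can fold back on itself completely, so the minimum distance is 0.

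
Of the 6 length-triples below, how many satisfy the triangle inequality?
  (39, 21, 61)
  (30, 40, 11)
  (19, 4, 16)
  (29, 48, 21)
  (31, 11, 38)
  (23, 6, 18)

(21,39,61): 21+39 ≤ 61 → not valid
(11,30,40): 11+30 > 40 → valid
(4,16,19): 4+16 > 19 → valid
(21,29,48): 21+29 > 48 → valid
(11,31,38): 11+31 > 38 → valid
(6,18,23): 6+18 > 23 → valid
5 of the 6 triples form a triangle.

5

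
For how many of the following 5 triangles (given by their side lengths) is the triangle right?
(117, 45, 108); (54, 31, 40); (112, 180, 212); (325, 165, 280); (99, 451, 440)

(117,45,108): 45²+108² = 13689 = 117² → right
(54,31,40): 31²+40² = 2561 < 2916 = 54² → obtuse
(112,180,212): 112²+180² = 44944 = 212² → right
(325,165,280): 165²+280² = 105625 = 325² → right
(99,451,440): 99²+440² = 203401 = 451² → right
4 of the 5 are right.

4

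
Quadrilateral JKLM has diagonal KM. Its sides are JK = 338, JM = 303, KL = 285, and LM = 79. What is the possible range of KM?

206 < KM < 364

From triangle JKM: |338 − 303| < KM < 338 + 303, i.e. 35 < KM < 641.
From triangle LKM: 206 < KM < 364.
Both must hold, so KM lies in the intersection.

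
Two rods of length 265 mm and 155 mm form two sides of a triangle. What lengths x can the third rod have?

110 < x < 420

By the triangle inequality, x must be less than 265 + 155 = 420 and greater than |265 − 155| = 110.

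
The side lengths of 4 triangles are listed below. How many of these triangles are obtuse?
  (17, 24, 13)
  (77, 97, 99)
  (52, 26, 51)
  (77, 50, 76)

1

(17,24,13): 13²+17² = 458 < 576 = 24² → obtuse
(77,97,99): 77²+97² = 15338 > 9801 = 99² → acute
(52,26,51): 26²+51² = 3277 > 2704 = 52² → acute
(77,50,76): 50²+76² = 8276 > 5929 = 77² → acute
1 of the 4 is obtuse.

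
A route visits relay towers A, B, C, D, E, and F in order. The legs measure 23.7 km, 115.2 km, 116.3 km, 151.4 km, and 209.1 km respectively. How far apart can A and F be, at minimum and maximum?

0 ≤ AF ≤ 615.7 km

The maximum is all hops collinear in one direction: 23.7 + 115.2 + 116.3 + 151.4 + 209.1 = 615.7.
The longest hop is 209.1; the others sum to 406.6. Since 209.1 ≤ 406.6, the path can fold back on itself completely, so the minimum distance is 0.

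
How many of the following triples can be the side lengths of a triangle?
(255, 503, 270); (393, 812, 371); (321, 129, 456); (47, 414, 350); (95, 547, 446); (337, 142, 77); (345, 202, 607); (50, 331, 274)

1

(255,270,503): 255+270 > 503 → valid
(371,393,812): 371+393 ≤ 812 → not valid
(129,321,456): 129+321 ≤ 456 → not valid
(47,350,414): 47+350 ≤ 414 → not valid
(95,446,547): 95+446 ≤ 547 → not valid
(77,142,337): 77+142 ≤ 337 → not valid
(202,345,607): 202+345 ≤ 607 → not valid
(50,274,331): 50+274 ≤ 331 → not valid
1 of the 8 triples forms a triangle.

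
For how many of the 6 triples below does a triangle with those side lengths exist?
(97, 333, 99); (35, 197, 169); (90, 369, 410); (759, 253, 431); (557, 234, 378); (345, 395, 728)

4

(97,99,333): 97+99 ≤ 333 → not valid
(35,169,197): 35+169 > 197 → valid
(90,369,410): 90+369 > 410 → valid
(253,431,759): 253+431 ≤ 759 → not valid
(234,378,557): 234+378 > 557 → valid
(345,395,728): 345+395 > 728 → valid
4 of the 6 triples form a triangle.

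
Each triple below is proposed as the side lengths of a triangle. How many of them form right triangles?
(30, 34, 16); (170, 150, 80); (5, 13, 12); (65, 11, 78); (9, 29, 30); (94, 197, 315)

3

(30,34,16): 16²+30² = 1156 = 34² → right
(170,150,80): 80²+150² = 28900 = 170² → right
(5,13,12): 5²+12² = 169 = 13² → right
(65,11,78): 11+65 ≤ 78, not a triangle
(9,29,30): 9²+29² = 922 > 900 = 30² → acute
(94,197,315): 94+197 ≤ 315, not a triangle
3 of the 6 are right.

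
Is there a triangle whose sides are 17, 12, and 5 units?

The two shorter sides sum to 17, exactly equal to the longest side 17.
That gives only a degenerate (flat) triangle — the inequality must be strict.

No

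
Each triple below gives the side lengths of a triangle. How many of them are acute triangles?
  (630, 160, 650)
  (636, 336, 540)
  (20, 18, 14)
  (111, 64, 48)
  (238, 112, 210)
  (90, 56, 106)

1

(630,160,650): 160²+630² = 422500 = 650² → right
(636,336,540): 336²+540² = 404496 = 636² → right
(20,18,14): 14²+18² = 520 > 400 = 20² → acute
(111,64,48): 48²+64² = 6400 < 12321 = 111² → obtuse
(238,112,210): 112²+210² = 56644 = 238² → right
(90,56,106): 56²+90² = 11236 = 106² → right
1 of the 6 is acute.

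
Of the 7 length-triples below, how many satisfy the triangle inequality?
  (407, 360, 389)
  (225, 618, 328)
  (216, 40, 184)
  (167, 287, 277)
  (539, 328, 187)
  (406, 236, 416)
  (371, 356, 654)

(360,389,407): 360+389 > 407 → valid
(225,328,618): 225+328 ≤ 618 → not valid
(40,184,216): 40+184 > 216 → valid
(167,277,287): 167+277 > 287 → valid
(187,328,539): 187+328 ≤ 539 → not valid
(236,406,416): 236+406 > 416 → valid
(356,371,654): 356+371 > 654 → valid
5 of the 7 triples form a triangle.

5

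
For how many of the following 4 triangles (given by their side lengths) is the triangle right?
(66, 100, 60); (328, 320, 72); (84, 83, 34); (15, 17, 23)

(66,100,60): 60²+66² = 7956 < 10000 = 100² → obtuse
(328,320,72): 72²+320² = 107584 = 328² → right
(84,83,34): 34²+83² = 8045 > 7056 = 84² → acute
(15,17,23): 15²+17² = 514 < 529 = 23² → obtuse
1 of the 4 is right.

1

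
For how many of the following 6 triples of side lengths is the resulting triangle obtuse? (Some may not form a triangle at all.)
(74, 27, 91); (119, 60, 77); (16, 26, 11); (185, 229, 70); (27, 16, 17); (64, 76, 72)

5

(74,27,91): 27²+74² = 6205 < 8281 = 91² → obtuse
(119,60,77): 60²+77² = 9529 < 14161 = 119² → obtuse
(16,26,11): 11²+16² = 377 < 676 = 26² → obtuse
(185,229,70): 70²+185² = 39125 < 52441 = 229² → obtuse
(27,16,17): 16²+17² = 545 < 729 = 27² → obtuse
(64,76,72): 64²+72² = 9280 > 5776 = 76² → acute
5 of the 6 are obtuse.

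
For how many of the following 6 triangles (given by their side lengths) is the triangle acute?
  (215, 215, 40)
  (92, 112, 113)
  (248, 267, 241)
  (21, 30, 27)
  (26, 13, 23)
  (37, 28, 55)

5

(215,215,40): 40²+215² = 47825 > 46225 = 215² → acute
(92,112,113): 92²+112² = 21008 > 12769 = 113² → acute
(248,267,241): 241²+248² = 119585 > 71289 = 267² → acute
(21,30,27): 21²+27² = 1170 > 900 = 30² → acute
(26,13,23): 13²+23² = 698 > 676 = 26² → acute
(37,28,55): 28²+37² = 2153 < 3025 = 55² → obtuse
5 of the 6 are acute.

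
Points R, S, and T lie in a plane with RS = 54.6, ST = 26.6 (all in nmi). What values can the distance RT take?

By the triangle inequality, |54.6 − 26.6| ≤ RT ≤ 54.6 + 26.6.

28.0 ≤ RT ≤ 81.2 nmi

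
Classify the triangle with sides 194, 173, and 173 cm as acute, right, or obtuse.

acute

Compare the square of the longest side to the sum of squares of the other two: 173² + 173² = 59858 > 37636 = 194².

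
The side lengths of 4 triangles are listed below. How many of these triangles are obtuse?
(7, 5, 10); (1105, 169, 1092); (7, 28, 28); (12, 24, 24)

1

(7,5,10): 5²+7² = 74 < 100 = 10² → obtuse
(1105,169,1092): 169²+1092² = 1221025 = 1105² → right
(7,28,28): 7²+28² = 833 > 784 = 28² → acute
(12,24,24): 12²+24² = 720 > 576 = 24² → acute
1 of the 4 is obtuse.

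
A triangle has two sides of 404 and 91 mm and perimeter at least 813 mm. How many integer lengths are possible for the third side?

Triangle inequality: 313 < x < 495. Perimeter ≥ 813 gives x ≥ 813 − 404 − 91 = 318.
So 318 ≤ x < 495; integers 318 through 494: 177 values.

177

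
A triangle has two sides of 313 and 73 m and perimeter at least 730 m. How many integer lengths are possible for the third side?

42

Triangle inequality: 240 < x < 386. Perimeter ≥ 730 gives x ≥ 730 − 313 − 73 = 344.
So 344 ≤ x < 386; integers 344 through 385: 42 values.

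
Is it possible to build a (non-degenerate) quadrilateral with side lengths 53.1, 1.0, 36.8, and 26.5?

A quadrilateral exists iff every side is shorter than the sum of the others — equivalently, the longest side is less than the sum of the rest.
Longest side 53.1 < 64.3 (sum of the remaining 3), so yes.

Yes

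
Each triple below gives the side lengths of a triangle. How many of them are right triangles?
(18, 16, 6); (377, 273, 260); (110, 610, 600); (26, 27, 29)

2

(18,16,6): 6²+16² = 292 < 324 = 18² → obtuse
(377,273,260): 260²+273² = 142129 = 377² → right
(110,610,600): 110²+600² = 372100 = 610² → right
(26,27,29): 26²+27² = 1405 > 841 = 29² → acute
2 of the 4 are right.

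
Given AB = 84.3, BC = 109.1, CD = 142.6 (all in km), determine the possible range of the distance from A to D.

The maximum is all hops collinear in one direction: 84.3 + 109.1 + 142.6 = 336.0.
The longest hop is 142.6; the others sum to 193.4. Since 142.6 ≤ 193.4, the path can fold back on itself completely, so the minimum distance is 0.

0 ≤ AD ≤ 336.0 km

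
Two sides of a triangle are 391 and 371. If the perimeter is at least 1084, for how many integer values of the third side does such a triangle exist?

Triangle inequality: 20 < x < 762. Perimeter ≥ 1084 gives x ≥ 1084 − 391 − 371 = 322.
So 322 ≤ x < 762; integers 322 through 761: 440 values.

440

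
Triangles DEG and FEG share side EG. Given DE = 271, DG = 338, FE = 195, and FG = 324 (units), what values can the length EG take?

129 < EG < 519

From triangle DEG: |271 − 338| < EG < 271 + 338, i.e. 67 < EG < 609.
From triangle FEG: 129 < EG < 519.
Both must hold, so EG lies in the intersection.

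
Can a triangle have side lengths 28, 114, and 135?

Yes

The longest side is 135, and the other two sum to 142.
Since 142 > 135, the triangle inequality holds.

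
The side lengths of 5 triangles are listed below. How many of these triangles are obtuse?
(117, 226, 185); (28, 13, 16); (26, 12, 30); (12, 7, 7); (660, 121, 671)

(117,226,185): 117²+185² = 47914 < 51076 = 226² → obtuse
(28,13,16): 13²+16² = 425 < 784 = 28² → obtuse
(26,12,30): 12²+26² = 820 < 900 = 30² → obtuse
(12,7,7): 7²+7² = 98 < 144 = 12² → obtuse
(660,121,671): 121²+660² = 450241 = 671² → right
4 of the 5 are obtuse.

4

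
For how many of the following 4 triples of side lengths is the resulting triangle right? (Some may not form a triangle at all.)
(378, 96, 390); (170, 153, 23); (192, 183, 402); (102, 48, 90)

(378,96,390): 96²+378² = 152100 = 390² → right
(170,153,23): 23²+153² = 23938 < 28900 = 170² → obtuse
(192,183,402): 183+192 ≤ 402, not a triangle
(102,48,90): 48²+90² = 10404 = 102² → right
2 of the 4 are right.

2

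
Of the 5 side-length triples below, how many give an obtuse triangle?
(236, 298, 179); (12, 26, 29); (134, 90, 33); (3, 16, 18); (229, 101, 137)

4

(236,298,179): 179²+236² = 87737 < 88804 = 298² → obtuse
(12,26,29): 12²+26² = 820 < 841 = 29² → obtuse
(134,90,33): 33+90 ≤ 134, not a triangle
(3,16,18): 3²+16² = 265 < 324 = 18² → obtuse
(229,101,137): 101²+137² = 28970 < 52441 = 229² → obtuse
4 of the 5 are obtuse.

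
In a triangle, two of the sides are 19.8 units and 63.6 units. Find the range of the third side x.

By the triangle inequality, x must be less than 19.8 + 63.6 = 83.4 and greater than |19.8 − 63.6| = 43.8.

43.8 < x < 83.4 (units)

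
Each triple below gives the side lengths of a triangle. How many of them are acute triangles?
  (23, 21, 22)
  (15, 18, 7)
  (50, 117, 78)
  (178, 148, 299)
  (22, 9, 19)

1

(23,21,22): 21²+22² = 925 > 529 = 23² → acute
(15,18,7): 7²+15² = 274 < 324 = 18² → obtuse
(50,117,78): 50²+78² = 8584 < 13689 = 117² → obtuse
(178,148,299): 148²+178² = 53588 < 89401 = 299² → obtuse
(22,9,19): 9²+19² = 442 < 484 = 22² → obtuse
1 of the 5 is acute.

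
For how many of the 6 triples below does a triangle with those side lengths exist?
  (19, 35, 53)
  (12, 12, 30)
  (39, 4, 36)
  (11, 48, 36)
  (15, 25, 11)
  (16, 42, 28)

4

(19,35,53): 19+35 > 53 → valid
(12,12,30): 12+12 ≤ 30 → not valid
(4,36,39): 4+36 > 39 → valid
(11,36,48): 11+36 ≤ 48 → not valid
(11,15,25): 11+15 > 25 → valid
(16,28,42): 16+28 > 42 → valid
4 of the 6 triples form a triangle.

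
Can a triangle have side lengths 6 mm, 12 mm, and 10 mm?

The longest side is 12, and the other two sum to 16.
Since 16 > 12, the triangle inequality holds.

Yes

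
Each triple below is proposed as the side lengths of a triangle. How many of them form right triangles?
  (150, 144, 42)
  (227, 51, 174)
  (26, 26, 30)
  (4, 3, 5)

2

(150,144,42): 42²+144² = 22500 = 150² → right
(227,51,174): 51+174 ≤ 227, not a triangle
(26,26,30): 26²+26² = 1352 > 900 = 30² → acute
(4,3,5): 3²+4² = 25 = 5² → right
2 of the 4 are right.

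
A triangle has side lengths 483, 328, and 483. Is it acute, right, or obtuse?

Compare the square of the longest side to the sum of squares of the other two: 328² + 483² = 340873 > 233289 = 483².

acute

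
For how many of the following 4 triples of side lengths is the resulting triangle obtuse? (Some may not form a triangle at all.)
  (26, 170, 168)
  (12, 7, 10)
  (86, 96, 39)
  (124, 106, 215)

(26,170,168): 26²+168² = 28900 = 170² → right
(12,7,10): 7²+10² = 149 > 144 = 12² → acute
(86,96,39): 39²+86² = 8917 < 9216 = 96² → obtuse
(124,106,215): 106²+124² = 26612 < 46225 = 215² → obtuse
2 of the 4 are obtuse.

2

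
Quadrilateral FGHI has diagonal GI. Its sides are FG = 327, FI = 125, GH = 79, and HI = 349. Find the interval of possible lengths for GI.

From triangle FGI: |327 − 125| < GI < 327 + 125, i.e. 202 < GI < 452.
From triangle HGI: 270 < GI < 428.
Both must hold, so GI lies in the intersection.

270 < GI < 428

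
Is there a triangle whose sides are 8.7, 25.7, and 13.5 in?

The longest side is 25.7, but the other two sum to only 22.2.
22.2 < 25.7, so the triangle inequality fails.

No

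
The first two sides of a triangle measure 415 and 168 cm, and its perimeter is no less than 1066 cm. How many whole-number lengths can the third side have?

Triangle inequality: 247 < x < 583. Perimeter ≥ 1066 gives x ≥ 1066 − 415 − 168 = 483.
So 483 ≤ x < 583; integers 483 through 582: 100 values.

100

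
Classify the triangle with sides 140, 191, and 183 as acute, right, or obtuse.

acute

Compare the square of the longest side to the sum of squares of the other two: 140² + 183² = 53089 > 36481 = 191².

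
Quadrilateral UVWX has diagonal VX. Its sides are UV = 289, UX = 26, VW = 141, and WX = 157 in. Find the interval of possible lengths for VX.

263 < VX < 298

From triangle UVX: |289 − 26| < VX < 289 + 26, i.e. 263 < VX < 315.
From triangle WVX: 16 < VX < 298.
Both must hold, so VX lies in the intersection.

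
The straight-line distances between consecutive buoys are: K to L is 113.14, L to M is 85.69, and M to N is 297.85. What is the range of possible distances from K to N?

The maximum is all hops collinear in one direction: 113.14 + 85.69 + 297.85 = 496.68.
The longest hop is 297.85; the others sum to 198.83. Folding the others back against it leaves at least 297.85 − 198.83 = 99.02.

99.02 ≤ KN ≤ 496.68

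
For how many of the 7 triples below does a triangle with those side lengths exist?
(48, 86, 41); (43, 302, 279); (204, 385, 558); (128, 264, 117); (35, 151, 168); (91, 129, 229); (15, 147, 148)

5

(41,48,86): 41+48 > 86 → valid
(43,279,302): 43+279 > 302 → valid
(204,385,558): 204+385 > 558 → valid
(117,128,264): 117+128 ≤ 264 → not valid
(35,151,168): 35+151 > 168 → valid
(91,129,229): 91+129 ≤ 229 → not valid
(15,147,148): 15+147 > 148 → valid
5 of the 7 triples form a triangle.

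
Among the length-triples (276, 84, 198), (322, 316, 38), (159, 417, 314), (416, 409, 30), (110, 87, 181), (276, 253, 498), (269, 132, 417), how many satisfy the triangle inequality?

6

(84,198,276): 84+198 > 276 → valid
(38,316,322): 38+316 > 322 → valid
(159,314,417): 159+314 > 417 → valid
(30,409,416): 30+409 > 416 → valid
(87,110,181): 87+110 > 181 → valid
(253,276,498): 253+276 > 498 → valid
(132,269,417): 132+269 ≤ 417 → not valid
6 of the 7 triples form a triangle.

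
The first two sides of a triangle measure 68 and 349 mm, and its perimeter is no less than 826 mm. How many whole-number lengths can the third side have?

8

Triangle inequality: 281 < x < 417. Perimeter ≥ 826 gives x ≥ 826 − 68 − 349 = 409.
So 409 ≤ x < 417; integers 409 through 416: 8 values.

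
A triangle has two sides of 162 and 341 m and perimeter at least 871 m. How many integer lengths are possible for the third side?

135

Triangle inequality: 179 < x < 503. Perimeter ≥ 871 gives x ≥ 871 − 162 − 341 = 368.
So 368 ≤ x < 503; integers 368 through 502: 135 values.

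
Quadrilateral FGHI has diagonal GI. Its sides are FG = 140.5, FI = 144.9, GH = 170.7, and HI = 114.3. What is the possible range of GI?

From triangle FGI: |140.5 − 144.9| < GI < 140.5 + 144.9, i.e. 4.4 < GI < 285.4.
From triangle HGI: 56.4 < GI < 285.0.
Both must hold, so GI lies in the intersection.

56.4 < GI < 285.0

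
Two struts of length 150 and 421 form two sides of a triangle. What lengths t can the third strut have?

By the triangle inequality, t must be less than 150 + 421 = 571 and greater than |150 − 421| = 271.

271 < t < 571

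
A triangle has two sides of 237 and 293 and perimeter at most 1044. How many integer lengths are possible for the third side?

458

Triangle inequality: 56 < x < 530. Perimeter ≤ 1044 gives x ≤ 1044 − 237 − 293 = 514.
So 56 < x ≤ 514; integers 57 through 514: 458 values.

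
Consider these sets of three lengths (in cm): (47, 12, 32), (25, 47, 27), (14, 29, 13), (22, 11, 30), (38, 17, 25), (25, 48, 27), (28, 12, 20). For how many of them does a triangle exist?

(12,32,47): 12+32 ≤ 47 → not valid
(25,27,47): 25+27 > 47 → valid
(13,14,29): 13+14 ≤ 29 → not valid
(11,22,30): 11+22 > 30 → valid
(17,25,38): 17+25 > 38 → valid
(25,27,48): 25+27 > 48 → valid
(12,20,28): 12+20 > 28 → valid
5 of the 7 triples form a triangle.

5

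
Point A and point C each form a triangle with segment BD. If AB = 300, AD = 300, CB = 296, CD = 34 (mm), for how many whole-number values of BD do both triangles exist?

From triangle ABD: 0 < BD < 600.
From triangle CBD: 262 < BD < 330.
Intersection: 262 < BD < 330, so integers 263 through 329: 67 values.

67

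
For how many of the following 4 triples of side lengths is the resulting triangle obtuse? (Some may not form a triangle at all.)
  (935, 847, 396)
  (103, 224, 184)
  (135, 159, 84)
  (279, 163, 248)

(935,847,396): 396²+847² = 874225 = 935² → right
(103,224,184): 103²+184² = 44465 < 50176 = 224² → obtuse
(135,159,84): 84²+135² = 25281 = 159² → right
(279,163,248): 163²+248² = 88073 > 77841 = 279² → acute
1 of the 4 is obtuse.

1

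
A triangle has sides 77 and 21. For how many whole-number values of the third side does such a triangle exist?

The third side lies in the open interval (56, 98).
Integers from 57 to 97 inclusive: 97 − 57 + 1 = 41.

41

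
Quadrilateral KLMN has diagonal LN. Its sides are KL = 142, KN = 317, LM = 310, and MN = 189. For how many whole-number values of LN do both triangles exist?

From triangle KLN: 175 < LN < 459.
From triangle MLN: 121 < LN < 499.
Intersection: 175 < LN < 459, so integers 176 through 458: 283 values.

283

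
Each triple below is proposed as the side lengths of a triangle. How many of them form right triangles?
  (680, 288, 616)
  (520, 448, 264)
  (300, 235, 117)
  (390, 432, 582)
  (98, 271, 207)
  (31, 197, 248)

(680,288,616): 288²+616² = 462400 = 680² → right
(520,448,264): 264²+448² = 270400 = 520² → right
(300,235,117): 117²+235² = 68914 < 90000 = 300² → obtuse
(390,432,582): 390²+432² = 338724 = 582² → right
(98,271,207): 98²+207² = 52453 < 73441 = 271² → obtuse
(31,197,248): 31+197 ≤ 248, not a triangle
3 of the 6 are right.

3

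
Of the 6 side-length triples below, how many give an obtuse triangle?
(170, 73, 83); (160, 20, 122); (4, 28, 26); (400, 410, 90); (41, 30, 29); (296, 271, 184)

1

(170,73,83): 73+83 ≤ 170, not a triangle
(160,20,122): 20+122 ≤ 160, not a triangle
(4,28,26): 4²+26² = 692 < 784 = 28² → obtuse
(400,410,90): 90²+400² = 168100 = 410² → right
(41,30,29): 29²+30² = 1741 > 1681 = 41² → acute
(296,271,184): 184²+271² = 107297 > 87616 = 296² → acute
1 of the 6 is obtuse.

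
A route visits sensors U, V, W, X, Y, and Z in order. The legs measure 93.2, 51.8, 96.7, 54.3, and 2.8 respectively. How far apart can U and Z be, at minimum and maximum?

0 ≤ UZ ≤ 298.8

The maximum is all hops collinear in one direction: 93.2 + 51.8 + 96.7 + 54.3 + 2.8 = 298.8.
The longest hop is 96.7; the others sum to 202.1. Since 96.7 ≤ 202.1, the path can fold back on itself completely, so the minimum distance is 0.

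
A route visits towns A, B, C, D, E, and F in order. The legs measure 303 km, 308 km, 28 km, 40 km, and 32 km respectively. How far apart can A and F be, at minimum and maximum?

The maximum is all hops collinear in one direction: 303 + 308 + 28 + 40 + 32 = 711.
The longest hop is 308; the others sum to 403. Since 308 ≤ 403, the path can fold back on itself completely, so the minimum distance is 0.

0 ≤ AF ≤ 711 km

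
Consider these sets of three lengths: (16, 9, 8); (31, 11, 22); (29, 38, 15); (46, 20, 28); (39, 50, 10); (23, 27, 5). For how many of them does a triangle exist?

5

(8,9,16): 8+9 > 16 → valid
(11,22,31): 11+22 > 31 → valid
(15,29,38): 15+29 > 38 → valid
(20,28,46): 20+28 > 46 → valid
(10,39,50): 10+39 ≤ 50 → not valid
(5,23,27): 5+23 > 27 → valid
5 of the 6 triples form a triangle.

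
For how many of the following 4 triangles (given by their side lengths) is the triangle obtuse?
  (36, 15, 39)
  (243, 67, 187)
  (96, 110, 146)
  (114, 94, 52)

2

(36,15,39): 15²+36² = 1521 = 39² → right
(243,67,187): 67²+187² = 39458 < 59049 = 243² → obtuse
(96,110,146): 96²+110² = 21316 = 146² → right
(114,94,52): 52²+94² = 11540 < 12996 = 114² → obtuse
2 of the 4 are obtuse.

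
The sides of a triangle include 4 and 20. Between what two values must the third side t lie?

16 < t < 24

By the triangle inequality, t must be less than 4 + 20 = 24 and greater than |4 − 20| = 16.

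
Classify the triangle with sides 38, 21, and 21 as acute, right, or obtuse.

Compare the square of the longest side to the sum of squares of the other two: 21² + 21² = 882 < 1444 = 38².

obtuse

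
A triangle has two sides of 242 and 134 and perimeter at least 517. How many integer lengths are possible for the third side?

235

Triangle inequality: 108 < x < 376. Perimeter ≥ 517 gives x ≥ 517 − 242 − 134 = 141.
So 141 ≤ x < 376; integers 141 through 375: 235 values.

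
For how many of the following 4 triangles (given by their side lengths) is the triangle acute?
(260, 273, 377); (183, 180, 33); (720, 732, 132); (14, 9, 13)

1

(260,273,377): 260²+273² = 142129 = 377² → right
(183,180,33): 33²+180² = 33489 = 183² → right
(720,732,132): 132²+720² = 535824 = 732² → right
(14,9,13): 9²+13² = 250 > 196 = 14² → acute
1 of the 4 is acute.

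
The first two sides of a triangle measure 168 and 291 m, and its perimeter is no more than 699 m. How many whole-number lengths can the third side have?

Triangle inequality: 123 < x < 459. Perimeter ≤ 699 gives x ≤ 699 − 168 − 291 = 240.
So 123 < x ≤ 240; integers 124 through 240: 117 values.

117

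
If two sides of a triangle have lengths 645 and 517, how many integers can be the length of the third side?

The third side lies in the open interval (128, 1162).
Integers from 129 to 1161 inclusive: 1161 − 129 + 1 = 1033.

1033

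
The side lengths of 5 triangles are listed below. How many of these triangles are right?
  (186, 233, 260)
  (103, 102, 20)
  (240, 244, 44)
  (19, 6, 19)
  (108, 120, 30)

(186,233,260): 186²+233² = 88885 > 67600 = 260² → acute
(103,102,20): 20²+102² = 10804 > 10609 = 103² → acute
(240,244,44): 44²+240² = 59536 = 244² → right
(19,6,19): 6²+19² = 397 > 361 = 19² → acute
(108,120,30): 30²+108² = 12564 < 14400 = 120² → obtuse
1 of the 5 is right.

1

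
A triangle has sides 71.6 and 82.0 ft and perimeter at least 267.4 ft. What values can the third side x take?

113.8 ≤ x < 153.6 ft

Triangle inequality alone gives 10.4 < x < 153.6.
The perimeter condition gives x ≥ 267.4 − 71.6 − 82.0 = 113.8.
Intersecting the two: 113.8 ≤ x < 153.6.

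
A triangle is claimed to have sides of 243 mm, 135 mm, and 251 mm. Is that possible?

Yes

The longest side is 251, and the other two sum to 378.
Since 378 > 251, the triangle inequality holds.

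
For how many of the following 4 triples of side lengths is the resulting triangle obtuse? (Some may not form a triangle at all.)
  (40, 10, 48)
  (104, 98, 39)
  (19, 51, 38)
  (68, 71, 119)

3

(40,10,48): 10²+40² = 1700 < 2304 = 48² → obtuse
(104,98,39): 39²+98² = 11125 > 10816 = 104² → acute
(19,51,38): 19²+38² = 1805 < 2601 = 51² → obtuse
(68,71,119): 68²+71² = 9665 < 14161 = 119² → obtuse
3 of the 4 are obtuse.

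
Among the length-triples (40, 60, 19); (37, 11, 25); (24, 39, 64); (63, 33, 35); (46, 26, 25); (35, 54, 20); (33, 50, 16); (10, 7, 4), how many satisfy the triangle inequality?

(19,40,60): 19+40 ≤ 60 → not valid
(11,25,37): 11+25 ≤ 37 → not valid
(24,39,64): 24+39 ≤ 64 → not valid
(33,35,63): 33+35 > 63 → valid
(25,26,46): 25+26 > 46 → valid
(20,35,54): 20+35 > 54 → valid
(16,33,50): 16+33 ≤ 50 → not valid
(4,7,10): 4+7 > 10 → valid
4 of the 8 triples form a triangle.

4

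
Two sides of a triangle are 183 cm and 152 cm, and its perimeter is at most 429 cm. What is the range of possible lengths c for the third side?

31 < c ≤ 94

Triangle inequality alone gives 31 < c < 335.
The perimeter condition gives c ≤ 429 − 183 − 152 = 94.
Intersecting the two: 31 < c ≤ 94.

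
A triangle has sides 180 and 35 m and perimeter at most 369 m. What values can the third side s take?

145 < s ≤ 154

Triangle inequality alone gives 145 < s < 215.
The perimeter condition gives s ≤ 369 − 180 − 35 = 154.
Intersecting the two: 145 < s ≤ 154.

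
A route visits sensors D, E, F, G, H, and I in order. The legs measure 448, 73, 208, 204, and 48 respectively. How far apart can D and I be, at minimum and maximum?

0 ≤ DI ≤ 981

The maximum is all hops collinear in one direction: 448 + 73 + 208 + 204 + 48 = 981.
The longest hop is 448; the others sum to 533. Since 448 ≤ 533, the path can fold back on itself completely, so the minimum distance is 0.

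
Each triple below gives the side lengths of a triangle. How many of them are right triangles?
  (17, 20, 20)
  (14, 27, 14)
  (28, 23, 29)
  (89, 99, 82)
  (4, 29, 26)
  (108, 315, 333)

(17,20,20): 17²+20² = 689 > 400 = 20² → acute
(14,27,14): 14²+14² = 392 < 729 = 27² → obtuse
(28,23,29): 23²+28² = 1313 > 841 = 29² → acute
(89,99,82): 82²+89² = 14645 > 9801 = 99² → acute
(4,29,26): 4²+26² = 692 < 841 = 29² → obtuse
(108,315,333): 108²+315² = 110889 = 333² → right
1 of the 6 is right.

1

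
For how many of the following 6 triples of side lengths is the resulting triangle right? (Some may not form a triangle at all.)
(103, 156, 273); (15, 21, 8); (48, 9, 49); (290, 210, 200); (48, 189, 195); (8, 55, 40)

2

(103,156,273): 103+156 ≤ 273, not a triangle
(15,21,8): 8²+15² = 289 < 441 = 21² → obtuse
(48,9,49): 9²+48² = 2385 < 2401 = 49² → obtuse
(290,210,200): 200²+210² = 84100 = 290² → right
(48,189,195): 48²+189² = 38025 = 195² → right
(8,55,40): 8+40 ≤ 55, not a triangle
2 of the 6 are right.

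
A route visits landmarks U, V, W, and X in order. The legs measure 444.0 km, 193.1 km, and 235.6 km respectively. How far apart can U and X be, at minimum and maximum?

The maximum is all hops collinear in one direction: 444.0 + 193.1 + 235.6 = 872.7.
The longest hop is 444.0; the others sum to 428.7. Folding the others back against it leaves at least 444.0 − 428.7 = 15.3.

15.3 ≤ UX ≤ 872.7 km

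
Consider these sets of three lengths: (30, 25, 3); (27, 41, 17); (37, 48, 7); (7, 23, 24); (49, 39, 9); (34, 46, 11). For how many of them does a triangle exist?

(3,25,30): 3+25 ≤ 30 → not valid
(17,27,41): 17+27 > 41 → valid
(7,37,48): 7+37 ≤ 48 → not valid
(7,23,24): 7+23 > 24 → valid
(9,39,49): 9+39 ≤ 49 → not valid
(11,34,46): 11+34 ≤ 46 → not valid
2 of the 6 triples form a triangle.

2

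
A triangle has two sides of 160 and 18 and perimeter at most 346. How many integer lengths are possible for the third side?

26

Triangle inequality: 142 < x < 178. Perimeter ≤ 346 gives x ≤ 346 − 160 − 18 = 168.
So 142 < x ≤ 168; integers 143 through 168: 26 values.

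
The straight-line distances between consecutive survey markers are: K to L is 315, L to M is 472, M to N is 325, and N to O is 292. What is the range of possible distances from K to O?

0 ≤ KO ≤ 1404

The maximum is all hops collinear in one direction: 315 + 472 + 325 + 292 = 1404.
The longest hop is 472; the others sum to 932. Since 472 ≤ 932, the path can fold back on itself completely, so the minimum distance is 0.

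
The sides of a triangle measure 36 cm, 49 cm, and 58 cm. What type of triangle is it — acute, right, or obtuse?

acute

Compare the square of the longest side to the sum of squares of the other two: 36² + 49² = 3697 > 3364 = 58².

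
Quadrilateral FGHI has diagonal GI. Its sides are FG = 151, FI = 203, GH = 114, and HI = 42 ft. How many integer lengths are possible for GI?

From triangle FGI: 52 < GI < 354.
From triangle HGI: 72 < GI < 156.
Intersection: 72 < GI < 156, so integers 73 through 155: 83 values.

83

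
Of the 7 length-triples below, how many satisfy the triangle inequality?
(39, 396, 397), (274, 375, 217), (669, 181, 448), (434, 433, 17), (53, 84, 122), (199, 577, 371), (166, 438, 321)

(39,396,397): 39+396 > 397 → valid
(217,274,375): 217+274 > 375 → valid
(181,448,669): 181+448 ≤ 669 → not valid
(17,433,434): 17+433 > 434 → valid
(53,84,122): 53+84 > 122 → valid
(199,371,577): 199+371 ≤ 577 → not valid
(166,321,438): 166+321 > 438 → valid
5 of the 7 triples form a triangle.

5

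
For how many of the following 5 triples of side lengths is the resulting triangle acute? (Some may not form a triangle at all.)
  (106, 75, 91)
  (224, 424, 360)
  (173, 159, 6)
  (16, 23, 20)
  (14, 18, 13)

(106,75,91): 75²+91² = 13906 > 11236 = 106² → acute
(224,424,360): 224²+360² = 179776 = 424² → right
(173,159,6): 6+159 ≤ 173, not a triangle
(16,23,20): 16²+20² = 656 > 529 = 23² → acute
(14,18,13): 13²+14² = 365 > 324 = 18² → acute
3 of the 5 are acute.

3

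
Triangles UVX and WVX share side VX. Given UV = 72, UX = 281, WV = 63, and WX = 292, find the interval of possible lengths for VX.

From triangle UVX: |72 − 281| < VX < 72 + 281, i.e. 209 < VX < 353.
From triangle WVX: 229 < VX < 355.
Both must hold, so VX lies in the intersection.

229 < VX < 353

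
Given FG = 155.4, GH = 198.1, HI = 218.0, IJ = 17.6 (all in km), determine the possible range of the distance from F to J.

0 ≤ FJ ≤ 589.1 km

The maximum is all hops collinear in one direction: 155.4 + 198.1 + 218.0 + 17.6 = 589.1.
The longest hop is 218.0; the others sum to 371.1. Since 218.0 ≤ 371.1, the path can fold back on itself completely, so the minimum distance is 0.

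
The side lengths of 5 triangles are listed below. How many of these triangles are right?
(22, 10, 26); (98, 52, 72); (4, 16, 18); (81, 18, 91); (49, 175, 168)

(22,10,26): 10²+22² = 584 < 676 = 26² → obtuse
(98,52,72): 52²+72² = 7888 < 9604 = 98² → obtuse
(4,16,18): 4²+16² = 272 < 324 = 18² → obtuse
(81,18,91): 18²+81² = 6885 < 8281 = 91² → obtuse
(49,175,168): 49²+168² = 30625 = 175² → right
1 of the 5 is right.

1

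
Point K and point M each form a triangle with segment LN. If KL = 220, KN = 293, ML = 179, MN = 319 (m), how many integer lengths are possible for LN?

From triangle KLN: 73 < LN < 513.
From triangle MLN: 140 < LN < 498.
Intersection: 140 < LN < 498, so integers 141 through 497: 357 values.

357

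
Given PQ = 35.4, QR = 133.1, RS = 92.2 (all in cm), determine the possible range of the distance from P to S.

5.5 ≤ PS ≤ 260.7 cm

The maximum is all hops collinear in one direction: 35.4 + 133.1 + 92.2 = 260.7.
The longest hop is 133.1; the others sum to 127.6. Folding the others back against it leaves at least 133.1 − 127.6 = 5.5.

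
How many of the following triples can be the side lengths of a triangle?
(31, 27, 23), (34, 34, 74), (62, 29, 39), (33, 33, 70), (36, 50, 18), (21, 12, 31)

(23,27,31): 23+27 > 31 → valid
(34,34,74): 34+34 ≤ 74 → not valid
(29,39,62): 29+39 > 62 → valid
(33,33,70): 33+33 ≤ 70 → not valid
(18,36,50): 18+36 > 50 → valid
(12,21,31): 12+21 > 31 → valid
4 of the 6 triples form a triangle.

4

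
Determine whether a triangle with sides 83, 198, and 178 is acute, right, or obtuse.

obtuse

Compare the square of the longest side to the sum of squares of the other two: 83² + 178² = 38573 < 39204 = 198².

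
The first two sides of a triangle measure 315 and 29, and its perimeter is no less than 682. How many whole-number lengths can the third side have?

6

Triangle inequality: 286 < x < 344. Perimeter ≥ 682 gives x ≥ 682 − 315 − 29 = 338.
So 338 ≤ x < 344; integers 338 through 343: 6 values.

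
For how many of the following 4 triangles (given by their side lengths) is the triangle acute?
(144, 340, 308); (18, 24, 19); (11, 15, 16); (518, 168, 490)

2

(144,340,308): 144²+308² = 115600 = 340² → right
(18,24,19): 18²+19² = 685 > 576 = 24² → acute
(11,15,16): 11²+15² = 346 > 256 = 16² → acute
(518,168,490): 168²+490² = 268324 = 518² → right
2 of the 4 are acute.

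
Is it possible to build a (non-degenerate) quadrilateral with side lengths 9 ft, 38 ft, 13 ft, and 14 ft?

For a quadrilateral, each side must be shorter than the sum of the others.
Here the longest side is 38, but the remaining 3 sides sum to only 36.

No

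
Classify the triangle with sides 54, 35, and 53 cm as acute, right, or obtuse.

Compare the square of the longest side to the sum of squares of the other two: 35² + 53² = 4034 > 2916 = 54².

acute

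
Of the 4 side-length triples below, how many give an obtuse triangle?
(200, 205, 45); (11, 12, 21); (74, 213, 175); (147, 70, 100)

(200,205,45): 45²+200² = 42025 = 205² → right
(11,12,21): 11²+12² = 265 < 441 = 21² → obtuse
(74,213,175): 74²+175² = 36101 < 45369 = 213² → obtuse
(147,70,100): 70²+100² = 14900 < 21609 = 147² → obtuse
3 of the 4 are obtuse.

3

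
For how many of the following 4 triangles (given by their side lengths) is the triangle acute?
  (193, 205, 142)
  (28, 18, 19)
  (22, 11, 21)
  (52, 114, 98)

(193,205,142): 142²+193² = 57413 > 42025 = 205² → acute
(28,18,19): 18²+19² = 685 < 784 = 28² → obtuse
(22,11,21): 11²+21² = 562 > 484 = 22² → acute
(52,114,98): 52²+98² = 12308 < 12996 = 114² → obtuse
2 of the 4 are acute.

2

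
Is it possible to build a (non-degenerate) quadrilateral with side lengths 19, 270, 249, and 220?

Yes

A quadrilateral exists iff every side is shorter than the sum of the others — equivalently, the longest side is less than the sum of the rest.
Longest side 270 < 488 (sum of the remaining 3), so yes.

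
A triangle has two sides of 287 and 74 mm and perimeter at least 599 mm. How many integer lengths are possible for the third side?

Triangle inequality: 213 < x < 361. Perimeter ≥ 599 gives x ≥ 599 − 287 − 74 = 238.
So 238 ≤ x < 361; integers 238 through 360: 123 values.

123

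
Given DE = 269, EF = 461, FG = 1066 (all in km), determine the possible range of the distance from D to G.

The maximum is all hops collinear in one direction: 269 + 461 + 1066 = 1796.
The longest hop is 1066; the others sum to 730. Folding the others back against it leaves at least 1066 − 730 = 336.

336 ≤ DG ≤ 1796 km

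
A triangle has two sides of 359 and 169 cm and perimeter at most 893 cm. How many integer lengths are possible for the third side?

Triangle inequality: 190 < x < 528. Perimeter ≤ 893 gives x ≤ 893 − 359 − 169 = 365.
So 190 < x ≤ 365; integers 191 through 365: 175 values.

175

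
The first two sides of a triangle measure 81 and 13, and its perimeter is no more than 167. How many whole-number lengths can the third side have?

Triangle inequality: 68 < x < 94. Perimeter ≤ 167 gives x ≤ 167 − 81 − 13 = 73.
So 68 < x ≤ 73; integers 69 through 73: 5 values.

5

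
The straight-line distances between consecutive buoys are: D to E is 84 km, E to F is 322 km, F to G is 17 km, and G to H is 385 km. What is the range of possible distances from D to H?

The maximum is all hops collinear in one direction: 84 + 322 + 17 + 385 = 808.
The longest hop is 385; the others sum to 423. Since 385 ≤ 423, the path can fold back on itself completely, so the minimum distance is 0.

0 ≤ DH ≤ 808 km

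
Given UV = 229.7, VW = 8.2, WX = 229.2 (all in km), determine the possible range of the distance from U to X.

The maximum is all hops collinear in one direction: 229.7 + 8.2 + 229.2 = 467.1.
The longest hop is 229.7; the others sum to 237.4. Since 229.7 ≤ 237.4, the path can fold back on itself completely, so the minimum distance is 0.

0 ≤ UX ≤ 467.1 km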